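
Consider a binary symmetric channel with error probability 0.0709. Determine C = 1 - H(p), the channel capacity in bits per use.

For BSC with error probability p:
C = 1 - H(p) where H(p) is binary entropy
H(0.0709) = -0.0709 × log₂(0.0709) - 0.9291 × log₂(0.9291)
H(p) = 0.3693
C = 1 - 0.3693 = 0.6307 bits/use


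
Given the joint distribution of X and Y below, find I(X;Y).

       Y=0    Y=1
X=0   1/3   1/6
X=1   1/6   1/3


H(X) = 1.0000, H(Y) = 1.0000, H(X,Y) = 1.9183
I(X;Y) = H(X) + H(Y) - H(X,Y) = 0.0817 bits


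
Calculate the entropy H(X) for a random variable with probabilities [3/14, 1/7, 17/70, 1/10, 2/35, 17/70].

H(X) = -Σ p(x) log₂ p(x)
  -3/14 × log₂(3/14) = 0.4762
  -1/7 × log₂(1/7) = 0.4011
  -17/70 × log₂(17/70) = 0.4959
  -1/10 × log₂(1/10) = 0.3322
  -2/35 × log₂(2/35) = 0.2360
  -17/70 × log₂(17/70) = 0.4959
H(X) = 2.4372 bits


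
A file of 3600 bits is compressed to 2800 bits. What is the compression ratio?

Compression ratio = Original / Compressed
= 3600 / 2800 = 1.29:1


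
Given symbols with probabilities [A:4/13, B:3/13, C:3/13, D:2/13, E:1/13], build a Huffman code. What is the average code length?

Huffman tree construction:
Combine smallest probabilities repeatedly
Resulting codes:
  A: 11 (length 2)
  B: 00 (length 2)
  C: 01 (length 2)
  D: 101 (length 3)
  E: 100 (length 3)
Average length = Σ p(s) × length(s) = 2.2308 bits


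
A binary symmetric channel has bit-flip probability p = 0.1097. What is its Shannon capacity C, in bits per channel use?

For BSC with error probability p:
C = 1 - H(p) where H(p) is binary entropy
H(0.1097) = -0.1097 × log₂(0.1097) - 0.8903 × log₂(0.8903)
H(p) = 0.4990
C = 1 - 0.4990 = 0.5010 bits/use


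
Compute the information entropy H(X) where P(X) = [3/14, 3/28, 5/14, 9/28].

H(X) = -Σ p(x) log₂ p(x)
  -3/14 × log₂(3/14) = 0.4762
  -3/28 × log₂(3/28) = 0.3453
  -5/14 × log₂(5/14) = 0.5305
  -9/28 × log₂(9/28) = 0.5263
H(X) = 1.8783 bits


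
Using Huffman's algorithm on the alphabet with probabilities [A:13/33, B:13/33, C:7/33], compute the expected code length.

Huffman tree construction:
Combine smallest probabilities repeatedly
Resulting codes:
  A: 11 (length 2)
  B: 0 (length 1)
  C: 10 (length 2)
Average length = Σ p(s) × length(s) = 1.6061 bits


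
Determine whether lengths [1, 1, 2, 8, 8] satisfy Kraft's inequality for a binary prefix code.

Kraft inequality: Σ 2^(-l_i) ≤ 1 for prefix-free code
Calculating: 2^(-1) + 2^(-1) + 2^(-2) + 2^(-8) + 2^(-8)
= 0.5 + 0.5 + 0.25 + 0.00390625 + 0.00390625
= 1.2578
Since 1.2578 > 1, prefix-free code does not exist


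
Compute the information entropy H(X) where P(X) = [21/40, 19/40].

H(X) = -Σ p(x) log₂ p(x)
  -21/40 × log₂(21/40) = 0.4880
  -19/40 × log₂(19/40) = 0.5102
H(X) = 0.9982 bits


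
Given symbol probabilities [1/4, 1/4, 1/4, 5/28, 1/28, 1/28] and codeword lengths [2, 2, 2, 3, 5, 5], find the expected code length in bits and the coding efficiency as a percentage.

Average length L = Σ p_i × l_i = 2.3929 bits
Entropy H = 2.2872 bits
Efficiency η = H/L × 100% = 95.58%


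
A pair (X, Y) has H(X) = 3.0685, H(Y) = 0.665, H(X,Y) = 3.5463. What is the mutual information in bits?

I(X;Y) = H(X) + H(Y) - H(X,Y)
I(X;Y) = 3.0685 + 0.665 - 3.5463 = 0.1872 bits


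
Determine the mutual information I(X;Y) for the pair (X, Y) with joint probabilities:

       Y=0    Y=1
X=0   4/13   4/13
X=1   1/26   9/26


H(X) = 0.9612, H(Y) = 0.9306, H(X,Y) = 1.7570
I(X;Y) = H(X) + H(Y) - H(X,Y) = 0.1348 bits


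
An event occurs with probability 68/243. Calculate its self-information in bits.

Information content I(x) = -log₂(p(x))
I = -log₂(68/243) = -log₂(0.2798)
I = 1.8373 bits


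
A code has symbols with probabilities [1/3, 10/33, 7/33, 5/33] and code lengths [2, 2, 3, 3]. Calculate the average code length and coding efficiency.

Average length L = Σ p_i × l_i = 2.3636 bits
Entropy H = 1.9373 bits
Efficiency η = H/L × 100% = 81.96%


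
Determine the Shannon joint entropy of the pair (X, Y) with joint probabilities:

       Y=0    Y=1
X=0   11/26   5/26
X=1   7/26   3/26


H(X,Y) = -Σ p(x,y) log₂ p(x,y)
  p(0,0)=11/26: -0.4231 × log₂(0.4231) = 0.5250
  p(0,1)=5/26: -0.1923 × log₂(0.1923) = 0.4574
  p(1,0)=7/26: -0.2692 × log₂(0.2692) = 0.5097
  p(1,1)=3/26: -0.1154 × log₂(0.1154) = 0.3595
H(X,Y) = 1.8516 bits


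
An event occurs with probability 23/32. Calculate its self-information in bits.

Information content I(x) = -log₂(p(x))
I = -log₂(23/32) = -log₂(0.7188)
I = 0.4764 bits


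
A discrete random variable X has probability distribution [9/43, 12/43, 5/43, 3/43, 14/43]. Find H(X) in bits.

H(X) = -Σ p(x) log₂ p(x)
  -9/43 × log₂(9/43) = 0.4723
  -12/43 × log₂(12/43) = 0.5139
  -5/43 × log₂(5/43) = 0.3610
  -3/43 × log₂(3/43) = 0.2680
  -14/43 × log₂(14/43) = 0.5271
H(X) = 2.1422 bits


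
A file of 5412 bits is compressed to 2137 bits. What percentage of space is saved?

Space savings = (1 - Compressed/Original) × 100%
= (1 - 2137/5412) × 100%
= 60.51%


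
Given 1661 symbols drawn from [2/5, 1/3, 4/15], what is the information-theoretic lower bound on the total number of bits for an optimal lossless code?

Entropy H = 1.5656 bits/symbol
Minimum bits = H × n = 1.5656 × 1661
= 2600.46 bits


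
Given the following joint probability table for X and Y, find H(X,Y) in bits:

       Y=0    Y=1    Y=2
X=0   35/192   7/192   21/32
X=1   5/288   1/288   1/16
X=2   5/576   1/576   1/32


H(X,Y) = -Σ p(x,y) log₂ p(x,y)
  p(0,0)=35/192: -0.1823 × log₂(0.1823) = 0.4476
  p(0,1)=7/192: -0.0365 × log₂(0.0365) = 0.1742
  p(0,2)=21/32: -0.6562 × log₂(0.6562) = 0.3988
  p(1,0)=5/288: -0.0174 × log₂(0.0174) = 0.1015
  p(1,1)=1/288: -0.0035 × log₂(0.0035) = 0.0284
  p(1,2)=1/16: -0.0625 × log₂(0.0625) = 0.2500
  p(2,0)=5/576: -0.0087 × log₂(0.0087) = 0.0594
  p(2,1)=1/576: -0.0017 × log₂(0.0017) = 0.0159
  p(2,2)=1/32: -0.0312 × log₂(0.0312) = 0.1562
H(X,Y) = 1.6321 bits


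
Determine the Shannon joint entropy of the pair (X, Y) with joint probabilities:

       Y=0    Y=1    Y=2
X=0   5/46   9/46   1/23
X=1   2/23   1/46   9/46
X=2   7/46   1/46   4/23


H(X,Y) = -Σ p(x,y) log₂ p(x,y)
  p(0,0)=5/46: -0.1087 × log₂(0.1087) = 0.3480
  p(0,1)=9/46: -0.1957 × log₂(0.1957) = 0.4605
  p(0,2)=1/23: -0.0435 × log₂(0.0435) = 0.1967
  p(1,0)=2/23: -0.0870 × log₂(0.0870) = 0.3064
  p(1,1)=1/46: -0.0217 × log₂(0.0217) = 0.1201
  p(1,2)=9/46: -0.1957 × log₂(0.1957) = 0.4605
  p(2,0)=7/46: -0.1522 × log₂(0.1522) = 0.4133
  p(2,1)=1/46: -0.0217 × log₂(0.0217) = 0.1201
  p(2,2)=4/23: -0.1739 × log₂(0.1739) = 0.4389
H(X,Y) = 2.8644 bits


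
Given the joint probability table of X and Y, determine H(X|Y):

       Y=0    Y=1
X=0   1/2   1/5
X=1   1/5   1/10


H(X|Y) = Σ_y p(y) H(X|Y=y)
  p(Y=0) = 7/10, H(X|Y=0) = 0.8631
  p(Y=1) = 3/10, H(X|Y=1) = 0.9183
H(X|Y) = 0.7000×0.8631 + 0.3000×0.9183 = 0.8797 bits


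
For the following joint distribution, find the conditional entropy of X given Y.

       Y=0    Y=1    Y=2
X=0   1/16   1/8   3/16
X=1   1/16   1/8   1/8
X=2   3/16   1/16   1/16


H(X|Y) = Σ_y p(y) H(X|Y=y)
  p(Y=0) = 5/16, H(X|Y=0) = 1.3710
  p(Y=1) = 5/16, H(X|Y=1) = 1.5219
  p(Y=2) = 3/8, H(X|Y=2) = 1.4591
H(X|Y) = 0.3125×1.3710 + 0.3125×1.5219 + 0.3750×1.4591 = 1.4512 bits


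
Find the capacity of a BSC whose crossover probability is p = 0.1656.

For BSC with error probability p:
C = 1 - H(p) where H(p) is binary entropy
H(0.1656) = -0.1656 × log₂(0.1656) - 0.8344 × log₂(0.8344)
H(p) = 0.6475
C = 1 - 0.6475 = 0.3525 bits/use


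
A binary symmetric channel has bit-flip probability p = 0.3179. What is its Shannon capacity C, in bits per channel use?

For BSC with error probability p:
C = 1 - H(p) where H(p) is binary entropy
H(0.3179) = -0.3179 × log₂(0.3179) - 0.6821 × log₂(0.6821)
H(p) = 0.9021
C = 1 - 0.9021 = 0.0979 bits/use


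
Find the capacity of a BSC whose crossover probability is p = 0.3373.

For BSC with error probability p:
C = 1 - H(p) where H(p) is binary entropy
H(0.3373) = -0.3373 × log₂(0.3373) - 0.6627 × log₂(0.6627)
H(p) = 0.9222
C = 1 - 0.9222 = 0.0778 bits/use


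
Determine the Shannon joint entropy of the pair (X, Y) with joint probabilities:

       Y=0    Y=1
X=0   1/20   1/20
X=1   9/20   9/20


H(X,Y) = -Σ p(x,y) log₂ p(x,y)
  p(0,0)=1/20: -0.0500 × log₂(0.0500) = 0.2161
  p(0,1)=1/20: -0.0500 × log₂(0.0500) = 0.2161
  p(1,0)=9/20: -0.4500 × log₂(0.4500) = 0.5184
  p(1,1)=9/20: -0.4500 × log₂(0.4500) = 0.5184
H(X,Y) = 1.4690 bits


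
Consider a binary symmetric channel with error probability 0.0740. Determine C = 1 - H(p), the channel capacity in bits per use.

For BSC with error probability p:
C = 1 - H(p) where H(p) is binary entropy
H(0.0740) = -0.0740 × log₂(0.0740) - 0.9260 × log₂(0.9260)
H(p) = 0.3807
C = 1 - 0.3807 = 0.6193 bits/use


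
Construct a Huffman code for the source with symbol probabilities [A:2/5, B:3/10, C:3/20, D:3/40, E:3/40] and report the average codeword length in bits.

Huffman tree construction:
Combine smallest probabilities repeatedly
Resulting codes:
  A: 0 (length 1)
  B: 10 (length 2)
  C: 110 (length 3)
  D: 1110 (length 4)
  E: 1111 (length 4)
Average length = Σ p(s) × length(s) = 2.0500 bits


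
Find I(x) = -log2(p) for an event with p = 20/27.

Information content I(x) = -log₂(p(x))
I = -log₂(20/27) = -log₂(0.7407)
I = 0.4330 bits


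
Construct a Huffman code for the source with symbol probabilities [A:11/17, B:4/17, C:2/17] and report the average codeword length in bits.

Huffman tree construction:
Combine smallest probabilities repeatedly
Resulting codes:
  A: 1 (length 1)
  B: 01 (length 2)
  C: 00 (length 2)
Average length = Σ p(s) × length(s) = 1.3529 bits


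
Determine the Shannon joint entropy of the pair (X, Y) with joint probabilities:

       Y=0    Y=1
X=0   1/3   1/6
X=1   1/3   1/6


H(X,Y) = -Σ p(x,y) log₂ p(x,y)
  p(0,0)=1/3: -0.3333 × log₂(0.3333) = 0.5283
  p(0,1)=1/6: -0.1667 × log₂(0.1667) = 0.4308
  p(1,0)=1/3: -0.3333 × log₂(0.3333) = 0.5283
  p(1,1)=1/6: -0.1667 × log₂(0.1667) = 0.4308
H(X,Y) = 1.9183 bits


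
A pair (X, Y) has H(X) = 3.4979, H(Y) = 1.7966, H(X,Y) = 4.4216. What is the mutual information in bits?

I(X;Y) = H(X) + H(Y) - H(X,Y)
I(X;Y) = 3.4979 + 1.7966 - 4.4216 = 0.8729 bits


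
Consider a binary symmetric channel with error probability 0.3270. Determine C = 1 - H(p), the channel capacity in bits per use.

For BSC with error probability p:
C = 1 - H(p) where H(p) is binary entropy
H(0.3270) = -0.3270 × log₂(0.3270) - 0.6730 × log₂(0.6730)
H(p) = 0.9118
C = 1 - 0.9118 = 0.0882 bits/use


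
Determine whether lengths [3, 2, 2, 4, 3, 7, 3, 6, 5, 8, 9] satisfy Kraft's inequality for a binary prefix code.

Kraft inequality: Σ 2^(-l_i) ≤ 1 for prefix-free code
Calculating: 2^(-3) + 2^(-2) + 2^(-2) + 2^(-4) + 2^(-3) + 2^(-7) + 2^(-3) + 2^(-6) + 2^(-5) + 2^(-8) + 2^(-9)
= 0.125 + 0.25 + 0.25 + 0.0625 + 0.125 + 0.0078125 + 0.125 + 0.015625 + 0.03125 + 0.00390625 + 0.001953125
= 0.9980
Since 0.9980 ≤ 1, prefix-free code exists


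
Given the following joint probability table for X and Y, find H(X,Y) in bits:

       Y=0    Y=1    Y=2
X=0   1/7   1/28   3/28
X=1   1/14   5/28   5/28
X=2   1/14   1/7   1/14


H(X,Y) = -Σ p(x,y) log₂ p(x,y)
  p(0,0)=1/7: -0.1429 × log₂(0.1429) = 0.4011
  p(0,1)=1/28: -0.0357 × log₂(0.0357) = 0.1717
  p(0,2)=3/28: -0.1071 × log₂(0.1071) = 0.3453
  p(1,0)=1/14: -0.0714 × log₂(0.0714) = 0.2720
  p(1,1)=5/28: -0.1786 × log₂(0.1786) = 0.4438
  p(1,2)=5/28: -0.1786 × log₂(0.1786) = 0.4438
  p(2,0)=1/14: -0.0714 × log₂(0.0714) = 0.2720
  p(2,1)=1/7: -0.1429 × log₂(0.1429) = 0.4011
  p(2,2)=1/14: -0.0714 × log₂(0.0714) = 0.2720
H(X,Y) = 3.0226 bits


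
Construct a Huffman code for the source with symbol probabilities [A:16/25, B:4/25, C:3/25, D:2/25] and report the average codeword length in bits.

Huffman tree construction:
Combine smallest probabilities repeatedly
Resulting codes:
  A: 1 (length 1)
  B: 00 (length 2)
  C: 011 (length 3)
  D: 010 (length 3)
Average length = Σ p(s) × length(s) = 1.5600 bits


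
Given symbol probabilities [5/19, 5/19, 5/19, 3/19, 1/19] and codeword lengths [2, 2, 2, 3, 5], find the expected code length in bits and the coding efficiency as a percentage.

Average length L = Σ p_i × l_i = 2.3158 bits
Entropy H = 2.1646 bits
Efficiency η = H/L × 100% = 93.47%


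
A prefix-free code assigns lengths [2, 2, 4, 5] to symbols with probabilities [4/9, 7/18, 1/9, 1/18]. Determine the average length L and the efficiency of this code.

Average length L = Σ p_i × l_i = 2.3889 bits
Entropy H = 1.6337 bits
Efficiency η = H/L × 100% = 68.39%


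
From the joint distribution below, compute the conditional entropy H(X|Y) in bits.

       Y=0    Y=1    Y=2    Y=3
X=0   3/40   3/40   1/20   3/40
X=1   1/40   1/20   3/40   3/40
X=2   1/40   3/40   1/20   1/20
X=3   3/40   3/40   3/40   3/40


H(X|Y) = Σ_y p(y) H(X|Y=y)
  p(Y=0) = 1/5, H(X|Y=0) = 1.8113
  p(Y=1) = 11/40, H(X|Y=1) = 1.9808
  p(Y=2) = 1/4, H(X|Y=2) = 1.9710
  p(Y=3) = 11/40, H(X|Y=3) = 1.9808
H(X|Y) = 0.2000×1.8113 + 0.2750×1.9808 + 0.2500×1.9710 + 0.2750×1.9808 = 1.9444 bits


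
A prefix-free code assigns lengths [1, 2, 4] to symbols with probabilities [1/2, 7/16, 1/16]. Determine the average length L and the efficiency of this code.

Average length L = Σ p_i × l_i = 1.6250 bits
Entropy H = 1.2718 bits
Efficiency η = H/L × 100% = 78.26%


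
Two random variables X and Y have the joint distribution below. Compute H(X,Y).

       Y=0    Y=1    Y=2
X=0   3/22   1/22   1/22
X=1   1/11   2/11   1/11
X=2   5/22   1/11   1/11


H(X,Y) = -Σ p(x,y) log₂ p(x,y)
  p(0,0)=3/22: -0.1364 × log₂(0.1364) = 0.3920
  p(0,1)=1/22: -0.0455 × log₂(0.0455) = 0.2027
  p(0,2)=1/22: -0.0455 × log₂(0.0455) = 0.2027
  p(1,0)=1/11: -0.0909 × log₂(0.0909) = 0.3145
  p(1,1)=2/11: -0.1818 × log₂(0.1818) = 0.4472
  p(1,2)=1/11: -0.0909 × log₂(0.0909) = 0.3145
  p(2,0)=5/22: -0.2273 × log₂(0.2273) = 0.4858
  p(2,1)=1/11: -0.0909 × log₂(0.0909) = 0.3145
  p(2,2)=1/11: -0.0909 × log₂(0.0909) = 0.3145
H(X,Y) = 2.9883 bits


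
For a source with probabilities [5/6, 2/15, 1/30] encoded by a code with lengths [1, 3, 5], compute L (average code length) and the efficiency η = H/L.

Average length L = Σ p_i × l_i = 1.4000 bits
Entropy H = 0.7703 bits
Efficiency η = H/L × 100% = 55.02%


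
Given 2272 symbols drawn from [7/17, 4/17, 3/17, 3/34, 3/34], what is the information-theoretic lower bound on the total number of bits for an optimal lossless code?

Entropy H = 2.0780 bits/symbol
Minimum bits = H × n = 2.0780 × 2272
= 4721.16 bits


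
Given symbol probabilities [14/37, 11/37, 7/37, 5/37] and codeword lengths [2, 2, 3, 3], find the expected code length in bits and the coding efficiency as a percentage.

Average length L = Σ p_i × l_i = 2.3243 bits
Entropy H = 1.8955 bits
Efficiency η = H/L × 100% = 81.55%


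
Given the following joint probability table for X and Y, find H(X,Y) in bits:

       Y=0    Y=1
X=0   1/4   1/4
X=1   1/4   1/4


H(X,Y) = -Σ p(x,y) log₂ p(x,y)
  p(0,0)=1/4: -0.2500 × log₂(0.2500) = 0.5000
  p(0,1)=1/4: -0.2500 × log₂(0.2500) = 0.5000
  p(1,0)=1/4: -0.2500 × log₂(0.2500) = 0.5000
  p(1,1)=1/4: -0.2500 × log₂(0.2500) = 0.5000
H(X,Y) = 2.0000 bits


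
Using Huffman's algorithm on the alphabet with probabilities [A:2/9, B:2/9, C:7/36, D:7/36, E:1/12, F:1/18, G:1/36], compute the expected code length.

Huffman tree construction:
Combine smallest probabilities repeatedly
Resulting codes:
  A: 01 (length 2)
  B: 10 (length 2)
  C: 111 (length 3)
  D: 00 (length 2)
  E: 1100 (length 4)
  F: 11011 (length 5)
  G: 11010 (length 5)
Average length = Σ p(s) × length(s) = 2.6111 bits


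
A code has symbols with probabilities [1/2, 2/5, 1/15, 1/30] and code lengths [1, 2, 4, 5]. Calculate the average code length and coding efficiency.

Average length L = Σ p_i × l_i = 1.7333 bits
Entropy H = 1.4528 bits
Efficiency η = H/L × 100% = 83.82%


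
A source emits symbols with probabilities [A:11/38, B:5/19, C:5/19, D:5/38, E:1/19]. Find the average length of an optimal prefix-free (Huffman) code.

Huffman tree construction:
Combine smallest probabilities repeatedly
Resulting codes:
  A: 11 (length 2)
  B: 01 (length 2)
  C: 10 (length 2)
  D: 001 (length 3)
  E: 000 (length 3)
Average length = Σ p(s) × length(s) = 2.1842 bits


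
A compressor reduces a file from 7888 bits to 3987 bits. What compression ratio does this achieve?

Compression ratio = Original / Compressed
= 7888 / 3987 = 1.98:1


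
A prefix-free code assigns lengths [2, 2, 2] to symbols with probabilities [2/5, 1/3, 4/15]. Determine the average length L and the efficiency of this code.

Average length L = Σ p_i × l_i = 2.0000 bits
Entropy H = 1.5656 bits
Efficiency η = H/L × 100% = 78.28%


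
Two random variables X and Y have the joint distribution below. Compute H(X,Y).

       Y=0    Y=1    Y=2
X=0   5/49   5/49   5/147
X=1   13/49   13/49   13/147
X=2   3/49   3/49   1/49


H(X,Y) = -Σ p(x,y) log₂ p(x,y)
  p(0,0)=5/49: -0.1020 × log₂(0.1020) = 0.3360
  p(0,1)=5/49: -0.1020 × log₂(0.1020) = 0.3360
  p(0,2)=5/147: -0.0340 × log₂(0.0340) = 0.1659
  p(1,0)=13/49: -0.2653 × log₂(0.2653) = 0.5079
  p(1,1)=13/49: -0.2653 × log₂(0.2653) = 0.5079
  p(1,2)=13/147: -0.0884 × log₂(0.0884) = 0.3095
  p(2,0)=3/49: -0.0612 × log₂(0.0612) = 0.2467
  p(2,1)=3/49: -0.0612 × log₂(0.0612) = 0.2467
  p(2,2)=1/49: -0.0204 × log₂(0.0204) = 0.1146
H(X,Y) = 2.7711 bits


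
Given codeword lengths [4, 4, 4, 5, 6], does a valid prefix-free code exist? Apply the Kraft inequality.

Kraft inequality: Σ 2^(-l_i) ≤ 1 for prefix-free code
Calculating: 2^(-4) + 2^(-4) + 2^(-4) + 2^(-5) + 2^(-6)
= 0.0625 + 0.0625 + 0.0625 + 0.03125 + 0.015625
= 0.2344
Since 0.2344 ≤ 1, prefix-free code exists


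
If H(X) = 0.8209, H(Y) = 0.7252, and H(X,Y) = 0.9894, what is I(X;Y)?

I(X;Y) = H(X) + H(Y) - H(X,Y)
I(X;Y) = 0.8209 + 0.7252 - 0.9894 = 0.5567 bits


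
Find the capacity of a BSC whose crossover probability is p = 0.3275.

For BSC with error probability p:
C = 1 - H(p) where H(p) is binary entropy
H(0.3275) = -0.3275 × log₂(0.3275) - 0.6725 × log₂(0.6725)
H(p) = 0.9124
C = 1 - 0.9124 = 0.0876 bits/use


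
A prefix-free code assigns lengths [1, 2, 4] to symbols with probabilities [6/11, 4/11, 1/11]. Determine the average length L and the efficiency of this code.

Average length L = Σ p_i × l_i = 1.6364 bits
Entropy H = 1.3222 bits
Efficiency η = H/L × 100% = 80.80%


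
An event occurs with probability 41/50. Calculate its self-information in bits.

Information content I(x) = -log₂(p(x))
I = -log₂(41/50) = -log₂(0.8200)
I = 0.2863 bits


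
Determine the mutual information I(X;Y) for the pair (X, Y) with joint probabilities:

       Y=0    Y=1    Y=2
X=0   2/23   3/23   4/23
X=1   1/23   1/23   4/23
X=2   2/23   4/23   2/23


H(X) = 1.5653, H(Y) = 1.5310, H(X,Y) = 3.0125
I(X;Y) = H(X) + H(Y) - H(X,Y) = 0.0839 bits


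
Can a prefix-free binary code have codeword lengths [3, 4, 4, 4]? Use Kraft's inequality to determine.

Kraft inequality: Σ 2^(-l_i) ≤ 1 for prefix-free code
Calculating: 2^(-3) + 2^(-4) + 2^(-4) + 2^(-4)
= 0.125 + 0.0625 + 0.0625 + 0.0625
= 0.3125
Since 0.3125 ≤ 1, prefix-free code exists


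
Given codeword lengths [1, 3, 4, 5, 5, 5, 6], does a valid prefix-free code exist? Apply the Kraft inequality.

Kraft inequality: Σ 2^(-l_i) ≤ 1 for prefix-free code
Calculating: 2^(-1) + 2^(-3) + 2^(-4) + 2^(-5) + 2^(-5) + 2^(-5) + 2^(-6)
= 0.5 + 0.125 + 0.0625 + 0.03125 + 0.03125 + 0.03125 + 0.015625
= 0.7969
Since 0.7969 ≤ 1, prefix-free code exists


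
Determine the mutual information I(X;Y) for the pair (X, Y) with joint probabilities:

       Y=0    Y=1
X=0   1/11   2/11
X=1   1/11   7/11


H(X) = 0.8454, H(Y) = 0.6840, H(X,Y) = 1.4911
I(X;Y) = H(X) + H(Y) - H(X,Y) = 0.0383 bits


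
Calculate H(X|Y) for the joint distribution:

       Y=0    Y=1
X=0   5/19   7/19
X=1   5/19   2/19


H(X|Y) = Σ_y p(y) H(X|Y=y)
  p(Y=0) = 10/19, H(X|Y=0) = 1.0000
  p(Y=1) = 9/19, H(X|Y=1) = 0.7642
H(X|Y) = 0.5263×1.0000 + 0.4737×0.7642 = 0.8883 bits


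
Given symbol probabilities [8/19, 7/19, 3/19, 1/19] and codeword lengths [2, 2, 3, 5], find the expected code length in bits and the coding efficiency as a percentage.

Average length L = Σ p_i × l_i = 2.3158 bits
Entropy H = 1.7002 bits
Efficiency η = H/L × 100% = 73.42%


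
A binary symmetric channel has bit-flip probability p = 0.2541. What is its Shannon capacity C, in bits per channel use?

For BSC with error probability p:
C = 1 - H(p) where H(p) is binary entropy
H(0.2541) = -0.2541 × log₂(0.2541) - 0.7459 × log₂(0.7459)
H(p) = 0.8177
C = 1 - 0.8177 = 0.1823 bits/use


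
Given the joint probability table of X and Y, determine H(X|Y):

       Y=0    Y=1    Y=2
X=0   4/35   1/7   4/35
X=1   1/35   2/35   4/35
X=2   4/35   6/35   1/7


H(X|Y) = Σ_y p(y) H(X|Y=y)
  p(Y=0) = 9/35, H(X|Y=0) = 1.3921
  p(Y=1) = 13/35, H(X|Y=1) = 1.4605
  p(Y=2) = 13/35, H(X|Y=2) = 1.5766
H(X|Y) = 0.2571×1.3921 + 0.3714×1.4605 + 0.3714×1.5766 = 1.4860 bits


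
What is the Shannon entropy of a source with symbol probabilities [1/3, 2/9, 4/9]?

H(X) = -Σ p(x) log₂ p(x)
  -1/3 × log₂(1/3) = 0.5283
  -2/9 × log₂(2/9) = 0.4822
  -4/9 × log₂(4/9) = 0.5200
H(X) = 1.5305 bits


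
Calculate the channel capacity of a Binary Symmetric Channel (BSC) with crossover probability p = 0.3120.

For BSC with error probability p:
C = 1 - H(p) where H(p) is binary entropy
H(0.3120) = -0.3120 × log₂(0.3120) - 0.6880 × log₂(0.6880)
H(p) = 0.8955
C = 1 - 0.8955 = 0.1045 bits/use


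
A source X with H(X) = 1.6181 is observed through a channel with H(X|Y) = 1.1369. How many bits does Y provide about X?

I(X;Y) = H(X) - H(X|Y)
I(X;Y) = 1.6181 - 1.1369 = 0.4812 bits


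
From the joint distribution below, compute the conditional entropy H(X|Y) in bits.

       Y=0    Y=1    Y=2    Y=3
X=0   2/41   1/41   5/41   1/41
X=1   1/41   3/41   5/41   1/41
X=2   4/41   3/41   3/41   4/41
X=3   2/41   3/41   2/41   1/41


H(X|Y) = Σ_y p(y) H(X|Y=y)
  p(Y=0) = 9/41, H(X|Y=0) = 1.8366
  p(Y=1) = 10/41, H(X|Y=1) = 1.8955
  p(Y=2) = 15/41, H(X|Y=2) = 1.9086
  p(Y=3) = 7/41, H(X|Y=3) = 1.6645
H(X|Y) = 0.2195×1.8366 + 0.2439×1.8955 + 0.3659×1.9086 + 0.1707×1.6645 = 1.8479 bits


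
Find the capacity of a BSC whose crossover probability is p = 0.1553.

For BSC with error probability p:
C = 1 - H(p) where H(p) is binary entropy
H(0.1553) = -0.1553 × log₂(0.1553) - 0.8447 × log₂(0.8447)
H(p) = 0.6229
C = 1 - 0.6229 = 0.3771 bits/use


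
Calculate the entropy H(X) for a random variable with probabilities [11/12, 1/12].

H(X) = -Σ p(x) log₂ p(x)
  -11/12 × log₂(11/12) = 0.1151
  -1/12 × log₂(1/12) = 0.2987
H(X) = 0.4138 bits


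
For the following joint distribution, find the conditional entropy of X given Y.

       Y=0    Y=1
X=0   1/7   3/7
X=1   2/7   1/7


H(X|Y) = Σ_y p(y) H(X|Y=y)
  p(Y=0) = 3/7, H(X|Y=0) = 0.9183
  p(Y=1) = 4/7, H(X|Y=1) = 0.8113
H(X|Y) = 0.4286×0.9183 + 0.5714×0.8113 = 0.8571 bits


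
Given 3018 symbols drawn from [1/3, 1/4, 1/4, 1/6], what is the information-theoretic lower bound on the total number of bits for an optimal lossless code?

Entropy H = 1.9591 bits/symbol
Minimum bits = H × n = 1.9591 × 3018
= 5912.71 bits


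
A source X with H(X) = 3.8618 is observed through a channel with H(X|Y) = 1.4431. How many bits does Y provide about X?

I(X;Y) = H(X) - H(X|Y)
I(X;Y) = 3.8618 - 1.4431 = 2.4187 bits


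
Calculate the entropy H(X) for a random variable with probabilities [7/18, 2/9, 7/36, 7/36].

H(X) = -Σ p(x) log₂ p(x)
  -7/18 × log₂(7/18) = 0.5299
  -2/9 × log₂(2/9) = 0.4822
  -7/36 × log₂(7/36) = 0.4594
  -7/36 × log₂(7/36) = 0.4594
H(X) = 1.9309 bits


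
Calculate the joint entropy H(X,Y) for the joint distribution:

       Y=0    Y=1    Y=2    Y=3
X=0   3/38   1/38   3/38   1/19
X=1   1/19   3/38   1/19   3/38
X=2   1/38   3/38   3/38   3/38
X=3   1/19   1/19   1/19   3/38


H(X,Y) = -Σ p(x,y) log₂ p(x,y)
  p(0,0)=3/38: -0.0789 × log₂(0.0789) = 0.2892
  p(0,1)=1/38: -0.0263 × log₂(0.0263) = 0.1381
  p(0,2)=3/38: -0.0789 × log₂(0.0789) = 0.2892
  p(0,3)=1/19: -0.0526 × log₂(0.0526) = 0.2236
  p(1,0)=1/19: -0.0526 × log₂(0.0526) = 0.2236
  p(1,1)=3/38: -0.0789 × log₂(0.0789) = 0.2892
  p(1,2)=1/19: -0.0526 × log₂(0.0526) = 0.2236
  p(1,3)=3/38: -0.0789 × log₂(0.0789) = 0.2892
  p(2,0)=1/38: -0.0263 × log₂(0.0263) = 0.1381
  p(2,1)=3/38: -0.0789 × log₂(0.0789) = 0.2892
  p(2,2)=3/38: -0.0789 × log₂(0.0789) = 0.2892
  p(2,3)=3/38: -0.0789 × log₂(0.0789) = 0.2892
  p(3,0)=1/19: -0.0526 × log₂(0.0526) = 0.2236
  p(3,1)=1/19: -0.0526 × log₂(0.0526) = 0.2236
  p(3,2)=1/19: -0.0526 × log₂(0.0526) = 0.2236
  p(3,3)=3/38: -0.0789 × log₂(0.0789) = 0.2892
H(X,Y) = 3.9311 bits


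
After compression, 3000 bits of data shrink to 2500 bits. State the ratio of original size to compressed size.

Compression ratio = Original / Compressed
= 3000 / 2500 = 1.20:1


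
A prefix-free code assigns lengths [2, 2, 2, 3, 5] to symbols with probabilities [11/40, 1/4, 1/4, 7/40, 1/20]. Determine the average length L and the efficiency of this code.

Average length L = Σ p_i × l_i = 2.3250 bits
Entropy H = 2.1683 bits
Efficiency η = H/L × 100% = 93.26%


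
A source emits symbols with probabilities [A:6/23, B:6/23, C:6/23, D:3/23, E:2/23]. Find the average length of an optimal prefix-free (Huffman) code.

Huffman tree construction:
Combine smallest probabilities repeatedly
Resulting codes:
  A: 01 (length 2)
  B: 10 (length 2)
  C: 11 (length 2)
  D: 001 (length 3)
  E: 000 (length 3)
Average length = Σ p(s) × length(s) = 2.2174 bits


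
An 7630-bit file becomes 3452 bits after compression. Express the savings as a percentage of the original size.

Space savings = (1 - Compressed/Original) × 100%
= (1 - 3452/7630) × 100%
= 54.76%


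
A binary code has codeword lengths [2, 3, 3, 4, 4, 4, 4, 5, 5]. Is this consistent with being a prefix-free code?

Kraft inequality: Σ 2^(-l_i) ≤ 1 for prefix-free code
Calculating: 2^(-2) + 2^(-3) + 2^(-3) + 2^(-4) + 2^(-4) + 2^(-4) + 2^(-4) + 2^(-5) + 2^(-5)
= 0.25 + 0.125 + 0.125 + 0.0625 + 0.0625 + 0.0625 + 0.0625 + 0.03125 + 0.03125
= 0.8125
Since 0.8125 ≤ 1, prefix-free code exists


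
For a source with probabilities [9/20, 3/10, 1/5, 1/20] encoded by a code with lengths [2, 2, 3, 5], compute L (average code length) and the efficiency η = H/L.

Average length L = Σ p_i × l_i = 2.3500 bits
Entropy H = 1.7200 bits
Efficiency η = H/L × 100% = 73.19%


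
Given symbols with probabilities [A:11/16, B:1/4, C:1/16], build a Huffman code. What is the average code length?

Huffman tree construction:
Combine smallest probabilities repeatedly
Resulting codes:
  A: 1 (length 1)
  B: 01 (length 2)
  C: 00 (length 2)
Average length = Σ p(s) × length(s) = 1.3125 bits


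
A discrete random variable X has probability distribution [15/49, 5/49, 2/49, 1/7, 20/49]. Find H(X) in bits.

H(X) = -Σ p(x) log₂ p(x)
  -15/49 × log₂(15/49) = 0.5228
  -5/49 × log₂(5/49) = 0.3360
  -2/49 × log₂(2/49) = 0.1884
  -1/7 × log₂(1/7) = 0.4011
  -20/49 × log₂(20/49) = 0.5277
H(X) = 1.9759 bits


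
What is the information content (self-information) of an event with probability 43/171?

Information content I(x) = -log₂(p(x))
I = -log₂(43/171) = -log₂(0.2515)
I = 1.9916 bits


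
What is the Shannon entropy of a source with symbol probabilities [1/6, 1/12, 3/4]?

H(X) = -Σ p(x) log₂ p(x)
  -1/6 × log₂(1/6) = 0.4308
  -1/12 × log₂(1/12) = 0.2987
  -3/4 × log₂(3/4) = 0.3113
H(X) = 1.0409 bits


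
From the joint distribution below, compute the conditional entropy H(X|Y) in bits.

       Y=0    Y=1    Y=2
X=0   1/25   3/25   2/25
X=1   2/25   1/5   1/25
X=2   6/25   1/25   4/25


H(X|Y) = Σ_y p(y) H(X|Y=y)
  p(Y=0) = 9/25, H(X|Y=0) = 1.2244
  p(Y=1) = 9/25, H(X|Y=1) = 1.3516
  p(Y=2) = 7/25, H(X|Y=2) = 1.3788
H(X|Y) = 0.3600×1.2244 + 0.3600×1.3516 + 0.2800×1.3788 = 1.3134 bits


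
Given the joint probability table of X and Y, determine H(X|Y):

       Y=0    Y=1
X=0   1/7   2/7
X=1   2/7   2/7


H(X|Y) = Σ_y p(y) H(X|Y=y)
  p(Y=0) = 3/7, H(X|Y=0) = 0.9183
  p(Y=1) = 4/7, H(X|Y=1) = 1.0000
H(X|Y) = 0.4286×0.9183 + 0.5714×1.0000 = 0.9650 bits


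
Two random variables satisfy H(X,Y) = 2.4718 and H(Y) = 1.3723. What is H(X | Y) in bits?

Chain rule: H(X,Y) = H(X|Y) + H(Y)
H(X|Y) = H(X,Y) - H(Y) = 2.4718 - 1.3723 = 1.0995 bits


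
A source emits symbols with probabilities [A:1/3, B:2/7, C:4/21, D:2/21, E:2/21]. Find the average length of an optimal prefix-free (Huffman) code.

Huffman tree construction:
Combine smallest probabilities repeatedly
Resulting codes:
  A: 11 (length 2)
  B: 10 (length 2)
  C: 00 (length 2)
  D: 010 (length 3)
  E: 011 (length 3)
Average length = Σ p(s) × length(s) = 2.1905 bits


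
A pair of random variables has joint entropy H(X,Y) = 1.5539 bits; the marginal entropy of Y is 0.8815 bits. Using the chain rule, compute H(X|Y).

Chain rule: H(X,Y) = H(X|Y) + H(Y)
H(X|Y) = H(X,Y) - H(Y) = 1.5539 - 0.8815 = 0.6724 bits


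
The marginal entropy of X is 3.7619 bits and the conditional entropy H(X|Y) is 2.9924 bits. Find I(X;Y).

I(X;Y) = H(X) - H(X|Y)
I(X;Y) = 3.7619 - 2.9924 = 0.7695 bits


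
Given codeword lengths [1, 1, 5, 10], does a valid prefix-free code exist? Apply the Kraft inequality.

Kraft inequality: Σ 2^(-l_i) ≤ 1 for prefix-free code
Calculating: 2^(-1) + 2^(-1) + 2^(-5) + 2^(-10)
= 0.5 + 0.5 + 0.03125 + 0.0009765625
= 1.0322
Since 1.0322 > 1, prefix-free code does not exist


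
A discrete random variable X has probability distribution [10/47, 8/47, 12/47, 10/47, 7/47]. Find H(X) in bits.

H(X) = -Σ p(x) log₂ p(x)
  -10/47 × log₂(10/47) = 0.4750
  -8/47 × log₂(8/47) = 0.4348
  -12/47 × log₂(12/47) = 0.5029
  -10/47 × log₂(10/47) = 0.4750
  -7/47 × log₂(7/47) = 0.4092
H(X) = 2.2969 bits


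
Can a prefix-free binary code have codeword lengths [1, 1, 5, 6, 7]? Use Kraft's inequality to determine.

Kraft inequality: Σ 2^(-l_i) ≤ 1 for prefix-free code
Calculating: 2^(-1) + 2^(-1) + 2^(-5) + 2^(-6) + 2^(-7)
= 0.5 + 0.5 + 0.03125 + 0.015625 + 0.0078125
= 1.0547
Since 1.0547 > 1, prefix-free code does not exist


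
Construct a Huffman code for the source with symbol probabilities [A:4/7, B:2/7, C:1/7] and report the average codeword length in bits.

Huffman tree construction:
Combine smallest probabilities repeatedly
Resulting codes:
  A: 1 (length 1)
  B: 01 (length 2)
  C: 00 (length 2)
Average length = Σ p(s) × length(s) = 1.4286 bits


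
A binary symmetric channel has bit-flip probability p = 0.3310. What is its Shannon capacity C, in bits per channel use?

For BSC with error probability p:
C = 1 - H(p) where H(p) is binary entropy
H(0.3310) = -0.3310 × log₂(0.3310) - 0.6690 × log₂(0.6690)
H(p) = 0.9159
C = 1 - 0.9159 = 0.0841 bits/use


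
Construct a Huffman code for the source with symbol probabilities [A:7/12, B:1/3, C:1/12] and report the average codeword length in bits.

Huffman tree construction:
Combine smallest probabilities repeatedly
Resulting codes:
  A: 1 (length 1)
  B: 01 (length 2)
  C: 00 (length 2)
Average length = Σ p(s) × length(s) = 1.4167 bits


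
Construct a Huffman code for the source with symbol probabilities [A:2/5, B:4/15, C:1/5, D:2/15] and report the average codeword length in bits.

Huffman tree construction:
Combine smallest probabilities repeatedly
Resulting codes:
  A: 0 (length 1)
  B: 10 (length 2)
  C: 111 (length 3)
  D: 110 (length 3)
Average length = Σ p(s) × length(s) = 1.9333 bits


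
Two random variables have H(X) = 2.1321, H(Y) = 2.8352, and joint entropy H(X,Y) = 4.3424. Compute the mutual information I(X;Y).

I(X;Y) = H(X) + H(Y) - H(X,Y)
I(X;Y) = 2.1321 + 2.8352 - 4.3424 = 0.6249 bits


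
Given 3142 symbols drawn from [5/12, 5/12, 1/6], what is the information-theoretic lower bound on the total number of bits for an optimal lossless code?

Entropy H = 1.4834 bits/symbol
Minimum bits = H × n = 1.4834 × 3142
= 4660.70 bits


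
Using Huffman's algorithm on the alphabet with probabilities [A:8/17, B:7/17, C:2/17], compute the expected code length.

Huffman tree construction:
Combine smallest probabilities repeatedly
Resulting codes:
  A: 0 (length 1)
  B: 11 (length 2)
  C: 10 (length 2)
Average length = Σ p(s) × length(s) = 1.5294 bits


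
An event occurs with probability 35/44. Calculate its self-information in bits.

Information content I(x) = -log₂(p(x))
I = -log₂(35/44) = -log₂(0.7955)
I = 0.3301 bits


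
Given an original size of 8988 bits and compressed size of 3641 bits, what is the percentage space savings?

Space savings = (1 - Compressed/Original) × 100%
= (1 - 3641/8988) × 100%
= 59.49%


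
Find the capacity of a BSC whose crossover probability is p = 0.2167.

For BSC with error probability p:
C = 1 - H(p) where H(p) is binary entropy
H(0.2167) = -0.2167 × log₂(0.2167) - 0.7833 × log₂(0.7833)
H(p) = 0.7541
C = 1 - 0.7541 = 0.2459 bits/use


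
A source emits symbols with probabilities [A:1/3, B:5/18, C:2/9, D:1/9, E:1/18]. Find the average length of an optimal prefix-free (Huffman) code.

Huffman tree construction:
Combine smallest probabilities repeatedly
Resulting codes:
  A: 11 (length 2)
  B: 10 (length 2)
  C: 01 (length 2)
  D: 001 (length 3)
  E: 000 (length 3)
Average length = Σ p(s) × length(s) = 2.1667 bits


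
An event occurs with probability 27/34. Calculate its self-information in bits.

Information content I(x) = -log₂(p(x))
I = -log₂(27/34) = -log₂(0.7941)
I = 0.3326 bits


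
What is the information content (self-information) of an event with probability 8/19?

Information content I(x) = -log₂(p(x))
I = -log₂(8/19) = -log₂(0.4211)
I = 1.2479 bits


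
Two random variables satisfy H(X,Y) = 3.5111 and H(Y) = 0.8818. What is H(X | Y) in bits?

Chain rule: H(X,Y) = H(X|Y) + H(Y)
H(X|Y) = H(X,Y) - H(Y) = 3.5111 - 0.8818 = 2.6293 bits


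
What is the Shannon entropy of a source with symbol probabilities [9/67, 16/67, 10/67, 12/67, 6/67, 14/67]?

H(X) = -Σ p(x) log₂ p(x)
  -9/67 × log₂(9/67) = 0.3890
  -16/67 × log₂(16/67) = 0.4934
  -10/67 × log₂(10/67) = 0.4096
  -12/67 × log₂(12/67) = 0.4444
  -6/67 × log₂(6/67) = 0.3117
  -14/67 × log₂(14/67) = 0.4720
H(X) = 2.5201 bits


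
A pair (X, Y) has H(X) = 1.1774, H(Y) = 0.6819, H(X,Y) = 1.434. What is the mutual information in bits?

I(X;Y) = H(X) + H(Y) - H(X,Y)
I(X;Y) = 1.1774 + 0.6819 - 1.434 = 0.4253 bits


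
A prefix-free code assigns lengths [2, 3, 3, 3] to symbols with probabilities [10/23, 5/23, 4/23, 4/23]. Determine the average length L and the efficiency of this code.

Average length L = Σ p_i × l_i = 2.5652 bits
Entropy H = 1.8788 bits
Efficiency η = H/L × 100% = 73.24%


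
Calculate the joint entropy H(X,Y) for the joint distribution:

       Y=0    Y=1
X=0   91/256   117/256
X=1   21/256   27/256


H(X,Y) = -Σ p(x,y) log₂ p(x,y)
  p(0,0)=91/256: -0.3555 × log₂(0.3555) = 0.5304
  p(0,1)=117/256: -0.4570 × log₂(0.4570) = 0.5163
  p(1,0)=21/256: -0.0820 × log₂(0.0820) = 0.2959
  p(1,1)=27/256: -0.1055 × log₂(0.1055) = 0.3423
H(X,Y) = 1.6849 bits


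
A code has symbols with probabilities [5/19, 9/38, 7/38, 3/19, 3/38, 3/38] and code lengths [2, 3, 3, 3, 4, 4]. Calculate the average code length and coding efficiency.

Average length L = Σ p_i × l_i = 2.8947 bits
Entropy H = 2.4474 bits
Efficiency η = H/L × 100% = 84.55%


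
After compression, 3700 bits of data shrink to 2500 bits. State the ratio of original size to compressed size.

Compression ratio = Original / Compressed
= 3700 / 2500 = 1.48:1


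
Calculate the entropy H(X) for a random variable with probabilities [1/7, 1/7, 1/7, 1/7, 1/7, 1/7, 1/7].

H(X) = -Σ p(x) log₂ p(x)
  -1/7 × log₂(1/7) = 0.4011
  -1/7 × log₂(1/7) = 0.4011
  -1/7 × log₂(1/7) = 0.4011
  -1/7 × log₂(1/7) = 0.4011
  -1/7 × log₂(1/7) = 0.4011
  -1/7 × log₂(1/7) = 0.4011
  -1/7 × log₂(1/7) = 0.4011
H(X) = 2.8074 bits


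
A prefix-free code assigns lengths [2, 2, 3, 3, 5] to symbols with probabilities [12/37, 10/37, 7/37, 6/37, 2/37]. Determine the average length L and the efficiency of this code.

Average length L = Σ p_i × l_i = 2.5135 bits
Entropy H = 2.1446 bits
Efficiency η = H/L × 100% = 85.32%


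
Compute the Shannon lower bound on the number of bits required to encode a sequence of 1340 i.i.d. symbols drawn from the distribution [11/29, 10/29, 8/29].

Entropy H = 1.5727 bits/symbol
Minimum bits = H × n = 1.5727 × 1340
= 2107.42 bits


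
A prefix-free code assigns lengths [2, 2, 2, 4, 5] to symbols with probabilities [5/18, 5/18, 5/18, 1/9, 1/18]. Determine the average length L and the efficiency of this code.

Average length L = Σ p_i × l_i = 2.3889 bits
Entropy H = 2.1239 bits
Efficiency η = H/L × 100% = 88.91%


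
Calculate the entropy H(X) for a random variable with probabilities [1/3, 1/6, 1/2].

H(X) = -Σ p(x) log₂ p(x)
  -1/3 × log₂(1/3) = 0.5283
  -1/6 × log₂(1/6) = 0.4308
  -1/2 × log₂(1/2) = 0.5000
H(X) = 1.4591 bits


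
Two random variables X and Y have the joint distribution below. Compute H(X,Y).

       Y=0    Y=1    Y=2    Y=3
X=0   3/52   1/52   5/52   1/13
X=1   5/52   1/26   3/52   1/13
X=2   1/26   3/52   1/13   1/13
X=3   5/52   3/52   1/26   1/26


H(X,Y) = -Σ p(x,y) log₂ p(x,y)
  p(0,0)=3/52: -0.0577 × log₂(0.0577) = 0.2374
  p(0,1)=1/52: -0.0192 × log₂(0.0192) = 0.1096
  p(0,2)=5/52: -0.0962 × log₂(0.0962) = 0.3249
  p(0,3)=1/13: -0.0769 × log₂(0.0769) = 0.2846
  p(1,0)=5/52: -0.0962 × log₂(0.0962) = 0.3249
  p(1,1)=1/26: -0.0385 × log₂(0.0385) = 0.1808
  p(1,2)=3/52: -0.0577 × log₂(0.0577) = 0.2374
  p(1,3)=1/13: -0.0769 × log₂(0.0769) = 0.2846
  p(2,0)=1/26: -0.0385 × log₂(0.0385) = 0.1808
  p(2,1)=3/52: -0.0577 × log₂(0.0577) = 0.2374
  p(2,2)=1/13: -0.0769 × log₂(0.0769) = 0.2846
  p(2,3)=1/13: -0.0769 × log₂(0.0769) = 0.2846
  p(3,0)=5/52: -0.0962 × log₂(0.0962) = 0.3249
  p(3,1)=3/52: -0.0577 × log₂(0.0577) = 0.2374
  p(3,2)=1/26: -0.0385 × log₂(0.0385) = 0.1808
  p(3,3)=1/26: -0.0385 × log₂(0.0385) = 0.1808
H(X,Y) = 3.8957 bits


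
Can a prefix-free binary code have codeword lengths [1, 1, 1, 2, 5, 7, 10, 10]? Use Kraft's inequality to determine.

Kraft inequality: Σ 2^(-l_i) ≤ 1 for prefix-free code
Calculating: 2^(-1) + 2^(-1) + 2^(-1) + 2^(-2) + 2^(-5) + 2^(-7) + 2^(-10) + 2^(-10)
= 0.5 + 0.5 + 0.5 + 0.25 + 0.03125 + 0.0078125 + 0.0009765625 + 0.0009765625
= 1.7910
Since 1.7910 > 1, prefix-free code does not exist


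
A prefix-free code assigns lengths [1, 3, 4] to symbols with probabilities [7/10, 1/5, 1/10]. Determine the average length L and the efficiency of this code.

Average length L = Σ p_i × l_i = 1.7000 bits
Entropy H = 1.1568 bits
Efficiency η = H/L × 100% = 68.05%


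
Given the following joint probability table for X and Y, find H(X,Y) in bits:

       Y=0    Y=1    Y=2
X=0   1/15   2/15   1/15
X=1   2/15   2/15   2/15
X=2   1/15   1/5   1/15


H(X,Y) = -Σ p(x,y) log₂ p(x,y)
  p(0,0)=1/15: -0.0667 × log₂(0.0667) = 0.2605
  p(0,1)=2/15: -0.1333 × log₂(0.1333) = 0.3876
  p(0,2)=1/15: -0.0667 × log₂(0.0667) = 0.2605
  p(1,0)=2/15: -0.1333 × log₂(0.1333) = 0.3876
  p(1,1)=2/15: -0.1333 × log₂(0.1333) = 0.3876
  p(1,2)=2/15: -0.1333 × log₂(0.1333) = 0.3876
  p(2,0)=1/15: -0.0667 × log₂(0.0667) = 0.2605
  p(2,1)=1/5: -0.2000 × log₂(0.2000) = 0.4644
  p(2,2)=1/15: -0.0667 × log₂(0.0667) = 0.2605
H(X,Y) = 3.0566 bits
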